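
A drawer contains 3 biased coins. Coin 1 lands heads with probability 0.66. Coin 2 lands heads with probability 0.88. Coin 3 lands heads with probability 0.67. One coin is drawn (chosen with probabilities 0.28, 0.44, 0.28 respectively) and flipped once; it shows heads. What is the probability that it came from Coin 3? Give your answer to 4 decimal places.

Posterior probability ≈ 0.2470

Tabulate prior·likelihood by source: [1] prior 0.28, lik 0.66, product 0.1848; [2] prior 0.44, lik 0.88, product 0.3872; [3] prior 0.28, lik 0.67, product 0.1876.
Normalizing constant = 0.75960; the posterior for Coin 3 is its product over the sum, 0.1876/0.75960 = 0.2470.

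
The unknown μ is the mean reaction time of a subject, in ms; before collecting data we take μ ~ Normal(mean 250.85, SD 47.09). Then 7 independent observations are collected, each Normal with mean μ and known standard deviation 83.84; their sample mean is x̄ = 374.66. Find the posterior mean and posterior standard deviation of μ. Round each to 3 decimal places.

Posterior mean ≈ 336.069; posterior SD ≈ 26.290

Prior precision 1/τ₀² = 1/47.09² = 0.00045096; data precision n/σ² = 7/83.84² = 0.00099585.
Posterior precision = 0.00045096 + 0.00099585 = 0.00144682, giving posterior SD = 1/√0.00144682 = 26.290.
Posterior mean = (0.00045096·250.85 + 0.00099585·374.66) / 0.00144682 = 336.069.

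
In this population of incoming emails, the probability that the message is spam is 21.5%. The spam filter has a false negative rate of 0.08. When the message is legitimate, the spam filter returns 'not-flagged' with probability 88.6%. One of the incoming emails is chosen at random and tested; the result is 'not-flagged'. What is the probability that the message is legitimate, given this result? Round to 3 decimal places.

Let H be the event that the message is spam. P(H) = 0.215, so P(¬H) = 0.785. With E the 'not-flagged' result, P(E|H) = 0.08 and P(E|¬H) = 0.886.
P(E) = 0.08·0.215 + 0.886·0.785 = 0.017200 + 0.69551 = 0.71271.
By Bayes' theorem, P(H|E) = 0.017200 / 0.71271 = 0.024. Hence P(¬H|E) = 1 − 0.024 = 0.976.

P(¬H | E) ≈ 0.976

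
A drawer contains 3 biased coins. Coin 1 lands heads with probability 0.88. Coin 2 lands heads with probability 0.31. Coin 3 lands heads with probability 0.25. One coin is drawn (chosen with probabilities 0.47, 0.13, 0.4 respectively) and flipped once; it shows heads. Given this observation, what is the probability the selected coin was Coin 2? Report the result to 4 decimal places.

Posterior probability ≈ 0.0728

P(heads|C1) = 0.88; P(heads|C2) = 0.31; P(heads|C3) = 0.25.
Prior × likelihood for each source: 0.47·0.88=0.4136, 0.13·0.31=0.04030, 0.4·0.25=0.1000. Summing gives P(heads) = 0.55390.
P(Coin 2 | heads) = 0.04030 / 0.55390 = 0.0728.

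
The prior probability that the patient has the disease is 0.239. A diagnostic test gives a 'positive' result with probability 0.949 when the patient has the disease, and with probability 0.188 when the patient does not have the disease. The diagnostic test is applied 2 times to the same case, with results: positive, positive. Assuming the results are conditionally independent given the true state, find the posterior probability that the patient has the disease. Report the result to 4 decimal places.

Let H be the event that the patient has the disease; start with P(H) = 0.239. P('positive'|H) = 0.949, P('positive'|¬H) = 0.188.
Update on result 1 ('positive'): P(H) ← 0.949·0.2390 / (0.949·0.2390 + 0.188·0.7610) = 0.22681/0.36988 = 0.6132.
Update on result 2 ('positive'): P(H) ← 0.949·0.6132 / (0.949·0.6132 + 0.188·0.3868) = 0.58193/0.65465 = 0.8889.

Posterior P(H) ≈ 0.8889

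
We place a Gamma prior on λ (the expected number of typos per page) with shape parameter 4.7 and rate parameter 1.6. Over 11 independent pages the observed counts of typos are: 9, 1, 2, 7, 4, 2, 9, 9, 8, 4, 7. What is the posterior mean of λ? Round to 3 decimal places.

The Poisson likelihood adds the total count to the shape and the number of exposure periods to the rate. Here ∑xᵢ = 62 and n = 11, so shape 4.7→66.7 and rate 1.6→12.6.
Posterior mean = shape/rate = 66.7/12.6 = 5.294.

Posterior mean ≈ 5.294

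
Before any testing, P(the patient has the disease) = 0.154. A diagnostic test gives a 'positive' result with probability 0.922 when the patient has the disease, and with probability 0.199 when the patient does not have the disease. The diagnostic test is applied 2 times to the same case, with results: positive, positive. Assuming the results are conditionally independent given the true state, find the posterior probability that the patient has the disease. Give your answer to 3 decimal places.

With H the event that the patient has the disease, the joint likelihood of the observed sequence is P(data|H) = 0.922·0.922 = 0.85008 and P(data|¬H) = 0.199·0.199 = 0.039601.
Bayes: P(H|data) = 0.154·0.85008 / (0.154·0.85008 + 0.846·0.039601) = 0.13091/0.16442 = 0.7962.

Posterior P(H) ≈ 0.796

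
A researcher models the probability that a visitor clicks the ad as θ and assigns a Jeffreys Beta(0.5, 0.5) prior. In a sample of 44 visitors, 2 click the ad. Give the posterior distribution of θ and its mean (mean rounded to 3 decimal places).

Observing 2 successes and 42 failures updates Beta(0.5, 0.5) by adding the success and failure counts to the two shape parameters: α = 0.5+2 = 2.5, β = 0.5+42 = 42.5.
Posterior mean = α/(α+β) = 2.5/45 = 0.056.

Posterior: Beta(2.5, 42.5); mean ≈ 0.056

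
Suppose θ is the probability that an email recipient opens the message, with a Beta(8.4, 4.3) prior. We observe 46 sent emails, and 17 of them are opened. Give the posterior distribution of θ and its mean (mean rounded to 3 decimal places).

Posterior: Beta(25.4, 33.3); mean ≈ 0.433

The binomial likelihood is conjugate to the Beta prior: with 17 successes and 29 failures, the posterior is Beta(8.4+17, 4.3+29) = Beta(25.4, 33.3).
E[θ | data] = 25.4/(25.4+33.3) = 0.433.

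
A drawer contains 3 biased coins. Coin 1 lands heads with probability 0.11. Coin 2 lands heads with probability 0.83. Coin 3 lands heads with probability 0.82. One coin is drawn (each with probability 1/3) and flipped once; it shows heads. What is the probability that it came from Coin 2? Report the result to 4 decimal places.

P(heads|C1) = 0.11; P(heads|C2) = 0.83; P(heads|C3) = 0.82.
Prior × likelihood for each source: 0.333333·0.11=0.03667, 0.333333·0.83=0.2767, 0.333333·0.82=0.2733. Summing gives P(heads) = 0.58667.
P(Coin 2 | heads) = 0.2767 / 0.58667 = 0.4716.

Posterior probability ≈ 0.4716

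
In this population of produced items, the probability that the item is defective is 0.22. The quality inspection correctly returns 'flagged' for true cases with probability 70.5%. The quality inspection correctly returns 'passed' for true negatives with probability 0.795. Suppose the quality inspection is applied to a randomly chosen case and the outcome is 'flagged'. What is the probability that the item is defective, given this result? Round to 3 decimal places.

Let H be the event that the item is defective. P(H) = 0.22, so P(¬H) = 0.78. With E the 'flagged' result, P(E|H) = 0.705 and P(E|¬H) = 0.205.
P(E) = 0.705·0.22 + 0.205·0.78 = 0.15510 + 0.15990 = 0.31500.
By Bayes' theorem, P(H|E) = 0.15510 / 0.31500 = 0.492.

P(H | E) ≈ 0.492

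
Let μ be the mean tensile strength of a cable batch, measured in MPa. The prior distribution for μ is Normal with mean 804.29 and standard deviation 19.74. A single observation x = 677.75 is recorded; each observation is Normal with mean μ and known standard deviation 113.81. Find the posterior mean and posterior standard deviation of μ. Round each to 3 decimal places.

Posterior mean ≈ 800.594; posterior SD ≈ 19.450

With known σ, the Normal prior is conjugate. Weight on the data is w = (n/σ²)/(n/σ² + 1/τ₀²) = 0.00007720/(0.00007720+0.00256629) = 0.029205.
Posterior mean = w·x̄ + (1−w)·μ₀ = 0.029205·677.75 + 0.97079·804.29 = 800.594. Posterior variance = 1/(0.00007720+0.00256629) = 378.287, so SD = 19.450.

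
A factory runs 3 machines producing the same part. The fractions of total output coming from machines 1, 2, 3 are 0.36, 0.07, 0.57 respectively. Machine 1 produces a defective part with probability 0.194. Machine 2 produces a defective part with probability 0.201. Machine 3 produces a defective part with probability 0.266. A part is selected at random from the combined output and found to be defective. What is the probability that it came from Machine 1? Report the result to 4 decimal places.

P(defective|M1) = 0.194; P(defective|M2) = 0.201; P(defective|M3) = 0.266.
Prior × likelihood for each source: 0.36·0.194=0.06984, 0.07·0.201=0.01407, 0.57·0.266=0.1516. Summing gives P(defective) = 0.23553.
P(Machine 1 | defective) = 0.06984 / 0.23553 = 0.2965.

Posterior probability ≈ 0.2965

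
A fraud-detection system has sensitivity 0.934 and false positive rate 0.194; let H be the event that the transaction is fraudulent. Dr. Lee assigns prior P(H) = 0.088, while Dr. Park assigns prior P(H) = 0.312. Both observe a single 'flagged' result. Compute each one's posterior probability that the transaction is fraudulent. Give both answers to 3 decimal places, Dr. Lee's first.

Dr. Lee: 0.317; Dr. Park: 0.686

The likelihood ratio for a 'flagged' result is 0.934/0.194 = 4.8144.
Dr. Lee: prior odds 0.088/0.912 = 0.096491; posterior odds 0.46455; posterior probability 0.317.
Dr. Park: prior odds 0.312/0.688 = 0.45349; posterior odds 2.1833; posterior probability 0.686.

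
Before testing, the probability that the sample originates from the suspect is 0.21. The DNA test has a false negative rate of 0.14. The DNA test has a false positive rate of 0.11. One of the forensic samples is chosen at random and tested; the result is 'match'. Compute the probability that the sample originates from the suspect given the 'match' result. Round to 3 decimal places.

P(H | E) ≈ 0.675

Write H for 'the sample originates from the suspect'. Prior odds H:¬H = 0.21/0.79 = 0.26582. For the 'match' outcome, the likelihood ratio is 0.86/0.11 = 7.8182.
Posterior odds = 0.26582 × 7.8182 = 2.0783, so P(H|E) = 2.0783/(1+2.0783) = 0.675.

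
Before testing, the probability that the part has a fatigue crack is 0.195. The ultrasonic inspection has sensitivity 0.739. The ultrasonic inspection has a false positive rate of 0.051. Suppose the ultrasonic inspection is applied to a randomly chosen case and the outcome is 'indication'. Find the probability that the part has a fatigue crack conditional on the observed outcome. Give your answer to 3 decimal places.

P(H | E) ≈ 0.778

Write H for 'the part has a fatigue crack'. Prior odds H:¬H = 0.195/0.805 = 0.24224. For the 'indication' outcome, the likelihood ratio is 0.739/0.051 = 14.490.
Posterior odds = 0.24224 × 14.490 = 3.5100, so P(H|E) = 3.5100/(1+3.5100) = 0.778.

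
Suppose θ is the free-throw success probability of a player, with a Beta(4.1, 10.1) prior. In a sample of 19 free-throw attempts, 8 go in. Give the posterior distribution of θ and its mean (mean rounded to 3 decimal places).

Posterior: Beta(12.1, 21.1); mean ≈ 0.364

Observing 8 successes and 11 failures updates Beta(4.1, 10.1) by adding the success and failure counts to the two shape parameters: α = 4.1+8 = 12.1, β = 10.1+11 = 21.1.
E[θ | data] = 12.1/(12.1+21.1) = 0.364.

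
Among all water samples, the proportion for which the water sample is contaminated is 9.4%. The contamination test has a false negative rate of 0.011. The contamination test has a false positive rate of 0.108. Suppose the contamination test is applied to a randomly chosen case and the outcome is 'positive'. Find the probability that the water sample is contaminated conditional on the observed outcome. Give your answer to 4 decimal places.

Let H be the event that the water sample is contaminated. P(H) = 0.094, so P(¬H) = 0.906. With E the 'positive' result, P(E|H) = 0.989 and P(E|¬H) = 0.108.
P(E) = 0.989·0.094 + 0.108·0.906 = 0.092966 + 0.097848 = 0.19081.
By Bayes' theorem, P(H|E) = 0.092966 / 0.19081 = 0.4872.

P(H | E) ≈ 0.4872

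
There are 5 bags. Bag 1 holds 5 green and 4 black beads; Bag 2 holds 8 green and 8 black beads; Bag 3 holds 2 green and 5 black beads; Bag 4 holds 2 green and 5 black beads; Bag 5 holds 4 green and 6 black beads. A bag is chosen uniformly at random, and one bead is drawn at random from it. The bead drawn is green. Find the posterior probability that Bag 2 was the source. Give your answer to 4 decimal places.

P(green|Bag 1) = 0.5556; P(green|Bag 2) = 0.5; P(green|Bag 3) = 0.2857; P(green|Bag 4) = 0.2857; P(green|Bag 5) = 0.4.
Prior × likelihood for each source: 0.2·0.5556=0.1111, 0.2·0.5=0.1000, 0.2·0.2857=0.05714, 0.2·0.2857=0.05714, 0.2·0.4=0.08000. Summing gives P(green) = 0.40540.
P(Bag 2 | green) = 0.1000 / 0.40540 = 0.2467.

Posterior probability ≈ 0.2467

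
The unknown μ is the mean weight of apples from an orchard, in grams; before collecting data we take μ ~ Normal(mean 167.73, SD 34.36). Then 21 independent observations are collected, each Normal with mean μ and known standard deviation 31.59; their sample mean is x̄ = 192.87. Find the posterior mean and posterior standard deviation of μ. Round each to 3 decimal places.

Prior precision 1/τ₀² = 1/34.36² = 0.00084702; data precision n/σ² = 21/31.59² = 0.0210436.
Posterior precision = 0.00084702 + 0.0210436 = 0.0218906, giving posterior SD = 1/√0.0218906 = 6.759.
Posterior mean = (0.00084702·167.73 + 0.0210436·192.87) / 0.0218906 = 191.897.

Posterior mean ≈ 191.897; posterior SD ≈ 6.759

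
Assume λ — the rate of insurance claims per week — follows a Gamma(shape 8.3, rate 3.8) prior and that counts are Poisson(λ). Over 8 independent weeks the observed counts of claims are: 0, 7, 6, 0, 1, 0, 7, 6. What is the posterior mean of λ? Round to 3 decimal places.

Total count ∑xᵢ = 27 over n = 8 weeks.
Gamma is conjugate to the Poisson likelihood: posterior is Gamma(shape = 8.3+27 = 35.3, rate = 3.8+8 = 11.8).
Posterior mean = shape/rate = 35.3/11.8 = 2.992.

Posterior mean ≈ 2.992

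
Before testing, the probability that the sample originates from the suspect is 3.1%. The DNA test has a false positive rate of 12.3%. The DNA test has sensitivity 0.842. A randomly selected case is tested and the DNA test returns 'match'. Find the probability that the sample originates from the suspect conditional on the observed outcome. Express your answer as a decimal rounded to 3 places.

P(H | E) ≈ 0.180

Let H be the event that the sample originates from the suspect. P(H) = 0.031, so P(¬H) = 0.969. With E the 'match' result, P(E|H) = 0.842 and P(E|¬H) = 0.123.
P(E) = 0.842·0.031 + 0.123·0.969 = 0.026102 + 0.11919 = 0.14529.
By Bayes' theorem, P(H|E) = 0.026102 / 0.14529 = 0.180.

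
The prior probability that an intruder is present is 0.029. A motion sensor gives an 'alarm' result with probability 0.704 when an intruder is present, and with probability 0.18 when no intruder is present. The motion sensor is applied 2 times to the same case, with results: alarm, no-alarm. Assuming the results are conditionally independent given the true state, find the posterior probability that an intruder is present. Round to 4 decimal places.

With H the event that an intruder is present, the joint likelihood of the observed sequence is P(data|H) = 0.704·0.296 = 0.20838 and P(data|¬H) = 0.18·0.82 = 0.14760.
Bayes: P(H|data) = 0.029·0.20838 / (0.029·0.20838 + 0.971·0.14760) = 0.0060431/0.14936 = 0.0405.

Posterior P(H) ≈ 0.0405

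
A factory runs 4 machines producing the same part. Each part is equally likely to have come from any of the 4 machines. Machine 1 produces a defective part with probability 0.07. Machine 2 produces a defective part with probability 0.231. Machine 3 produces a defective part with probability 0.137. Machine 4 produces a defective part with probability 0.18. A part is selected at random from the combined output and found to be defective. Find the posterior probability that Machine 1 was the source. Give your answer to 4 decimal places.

Tabulate prior·likelihood by source: [1] prior 0.25, lik 0.07, product 0.01750; [2] prior 0.25, lik 0.231, product 0.05775; [3] prior 0.25, lik 0.137, product 0.03425; [4] prior 0.25, lik 0.18, product 0.04500.
Normalizing constant = 0.15450; the posterior for Machine 1 is its product over the sum, 0.01750/0.15450 = 0.1133.

Posterior probability ≈ 0.1133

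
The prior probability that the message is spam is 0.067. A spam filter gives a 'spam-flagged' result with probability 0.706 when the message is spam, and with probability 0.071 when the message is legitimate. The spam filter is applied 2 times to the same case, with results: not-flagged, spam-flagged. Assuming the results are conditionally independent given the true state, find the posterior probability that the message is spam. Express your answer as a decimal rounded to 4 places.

Posterior P(H) ≈ 0.1843

Let H be the event that the message is spam; start with P(H) = 0.067. P('spam-flagged'|H) = 0.706, P('spam-flagged'|¬H) = 0.071.
Update on result 1 ('not-flagged'): P(H) ← 0.294·0.0670 / (0.294·0.0670 + 0.929·0.9330) = 0.019698/0.88646 = 0.0222.
Update on result 2 ('spam-flagged'): P(H) ← 0.706·0.0222 / (0.706·0.0222 + 0.071·0.9778) = 0.015688/0.085110 = 0.1843.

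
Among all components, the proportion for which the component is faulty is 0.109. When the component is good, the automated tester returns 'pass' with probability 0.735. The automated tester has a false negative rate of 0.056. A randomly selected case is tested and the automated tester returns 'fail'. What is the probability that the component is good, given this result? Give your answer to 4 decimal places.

P(¬H | E) ≈ 0.6965

Let H be the event that the component is faulty. P(H) = 0.109, so P(¬H) = 0.891. With E the 'fail' result, P(E|H) = 0.944 and P(E|¬H) = 0.265.
P(E) = 0.944·0.109 + 0.265·0.891 = 0.10290 + 0.23612 = 0.33901.
By Bayes' theorem, P(H|E) = 0.10290 / 0.33901 = 0.3035. Hence P(¬H|E) = 1 − 0.3035 = 0.6965.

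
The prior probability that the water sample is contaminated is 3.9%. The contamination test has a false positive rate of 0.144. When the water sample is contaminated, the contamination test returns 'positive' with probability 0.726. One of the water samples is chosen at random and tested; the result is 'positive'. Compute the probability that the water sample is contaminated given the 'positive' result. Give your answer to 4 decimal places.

P(H | E) ≈ 0.1699

Write H for 'the water sample is contaminated'. Prior odds H:¬H = 0.039/0.961 = 0.040583. For the 'positive' outcome, the likelihood ratio is 0.726/0.144 = 5.0417.
Posterior odds = 0.040583 × 5.0417 = 0.20460, so P(H|E) = 0.20460/(1+0.20460) = 0.1699.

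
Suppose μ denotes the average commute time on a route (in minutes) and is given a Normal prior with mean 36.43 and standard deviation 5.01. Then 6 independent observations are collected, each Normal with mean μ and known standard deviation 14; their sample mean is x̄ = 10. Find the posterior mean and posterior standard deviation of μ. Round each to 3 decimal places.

Posterior mean ≈ 24.946; posterior SD ≈ 3.767

With known σ, the Normal prior is conjugate. Weight on the data is w = (n/σ²)/(n/σ² + 1/τ₀²) = 0.0306122/(0.0306122+0.0398405) = 0.43451.
Posterior mean = w·x̄ + (1−w)·μ₀ = 0.43451·10 + 0.56549·36.43 = 24.946. Posterior variance = 1/(0.0306122+0.0398405) = 14.1939, so SD = 3.767.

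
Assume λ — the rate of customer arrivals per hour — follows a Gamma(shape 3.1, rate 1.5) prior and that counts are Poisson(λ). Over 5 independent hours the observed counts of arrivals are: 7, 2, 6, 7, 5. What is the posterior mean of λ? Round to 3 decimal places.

Total count ∑xᵢ = 27 over n = 5 hours.
Gamma is conjugate to the Poisson likelihood: posterior is Gamma(shape = 3.1+27 = 30.1, rate = 1.5+5 = 6.5).
E[λ | data] = 30.1/6.5 = 4.631.

Posterior mean ≈ 4.631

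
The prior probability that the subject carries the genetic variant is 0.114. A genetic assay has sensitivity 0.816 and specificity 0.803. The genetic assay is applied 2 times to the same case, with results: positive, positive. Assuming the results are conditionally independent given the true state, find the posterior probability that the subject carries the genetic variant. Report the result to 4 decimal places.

Let H be the event that the subject carries the genetic variant; start with P(H) = 0.114. P('positive'|H) = 0.816, P('positive'|¬H) = 0.197.
Update on result 1 ('positive'): P(H) ← 0.816·0.1140 / (0.816·0.1140 + 0.197·0.8860) = 0.093024/0.26757 = 0.3477.
Update on result 2 ('positive'): P(H) ← 0.816·0.3477 / (0.816·0.3477 + 0.197·0.6523) = 0.28370/0.41221 = 0.6882.

Posterior P(H) ≈ 0.6882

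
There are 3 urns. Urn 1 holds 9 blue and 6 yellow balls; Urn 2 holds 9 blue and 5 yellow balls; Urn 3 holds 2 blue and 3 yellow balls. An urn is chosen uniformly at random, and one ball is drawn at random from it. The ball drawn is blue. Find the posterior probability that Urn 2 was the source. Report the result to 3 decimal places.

Posterior probability ≈ 0.391

P(blue|Urn 1) = 0.6; P(blue|Urn 2) = 0.6429; P(blue|Urn 3) = 0.4.
Prior × likelihood for each source: 0.333333·0.6=0.2000, 0.333333·0.6429=0.2143, 0.333333·0.4=0.1333. Summing gives P(blue) = 0.54762.
P(Urn 2 | blue) = 0.2143 / 0.54762 = 0.391.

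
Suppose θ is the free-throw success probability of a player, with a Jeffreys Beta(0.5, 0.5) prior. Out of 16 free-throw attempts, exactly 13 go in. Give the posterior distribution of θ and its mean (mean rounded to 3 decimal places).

The binomial likelihood is conjugate to the Beta prior: with 13 successes and 3 failures, the posterior is Beta(0.5+13, 0.5+3) = Beta(13.5, 3.5).
E[θ | data] = 13.5/(13.5+3.5) = 0.794.

Posterior: Beta(13.5, 3.5); mean ≈ 0.794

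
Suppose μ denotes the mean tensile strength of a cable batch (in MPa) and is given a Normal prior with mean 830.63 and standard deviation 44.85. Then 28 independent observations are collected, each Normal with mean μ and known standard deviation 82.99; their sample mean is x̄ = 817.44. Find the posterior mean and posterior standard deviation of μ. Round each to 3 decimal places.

Posterior mean ≈ 818.877; posterior SD ≈ 14.805

With known σ, the Normal prior is conjugate. Weight on the data is w = (n/σ²)/(n/σ² + 1/τ₀²) = 0.00406543/(0.00406543+0.00049714) = 0.89104.
Posterior mean = w·x̄ + (1−w)·μ₀ = 0.89104·817.44 + 0.10896·830.63 = 818.877. Posterior variance = 1/(0.00406543+0.00049714) = 219.175, so SD = 14.805.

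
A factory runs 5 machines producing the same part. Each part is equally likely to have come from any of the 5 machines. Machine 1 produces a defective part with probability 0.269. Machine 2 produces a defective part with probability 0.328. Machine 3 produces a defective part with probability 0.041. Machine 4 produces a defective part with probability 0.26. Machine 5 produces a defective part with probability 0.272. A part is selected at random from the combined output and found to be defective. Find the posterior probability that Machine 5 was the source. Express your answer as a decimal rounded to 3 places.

Posterior probability ≈ 0.232

Tabulate prior·likelihood by source: [1] prior 0.2, lik 0.269, product 0.05380; [2] prior 0.2, lik 0.328, product 0.06560; [3] prior 0.2, lik 0.041, product 0.008200; [4] prior 0.2, lik 0.26, product 0.05200; [5] prior 0.2, lik 0.272, product 0.05440.
Normalizing constant = 0.23400; the posterior for Machine 5 is its product over the sum, 0.05440/0.23400 = 0.232.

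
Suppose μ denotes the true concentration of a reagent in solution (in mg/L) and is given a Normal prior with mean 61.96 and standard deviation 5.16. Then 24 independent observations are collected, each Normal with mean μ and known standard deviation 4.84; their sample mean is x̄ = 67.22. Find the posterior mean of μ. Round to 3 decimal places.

Prior precision 1/τ₀² = 1/5.16² = 0.0375578; data precision n/σ² = 24/4.84² = 1.02452.
Posterior precision = 0.0375578 + 1.02452 = 1.06208.
Posterior mean = (0.0375578·61.96 + 1.02452·67.22) / 1.06208 = 67.034.

Posterior mean ≈ 67.034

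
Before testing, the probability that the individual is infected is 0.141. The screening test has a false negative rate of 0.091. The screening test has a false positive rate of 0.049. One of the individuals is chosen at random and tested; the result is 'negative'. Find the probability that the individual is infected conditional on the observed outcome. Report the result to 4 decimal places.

P(H | E) ≈ 0.0155

Let H be the event that the individual is infected. P(H) = 0.141, so P(¬H) = 0.859. With E the 'negative' result, P(E|H) = 0.091 and P(E|¬H) = 0.951.
P(E) = 0.091·0.141 + 0.951·0.859 = 0.012831 + 0.81691 = 0.82974.
By Bayes' theorem, P(H|E) = 0.012831 / 0.82974 = 0.0155.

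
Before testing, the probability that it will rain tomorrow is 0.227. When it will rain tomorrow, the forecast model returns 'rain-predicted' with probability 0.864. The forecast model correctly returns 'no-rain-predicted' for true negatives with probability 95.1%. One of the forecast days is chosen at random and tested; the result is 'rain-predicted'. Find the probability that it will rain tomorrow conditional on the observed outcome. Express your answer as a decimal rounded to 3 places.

Write H for 'it will rain tomorrow'. Prior odds H:¬H = 0.227/0.773 = 0.29366. For the 'rain-predicted' outcome, the likelihood ratio is 0.864/0.049 = 17.633.
Posterior odds = 0.29366 × 17.633 = 5.1780, so P(H|E) = 5.1780/(1+5.1780) = 0.838.

P(H | E) ≈ 0.838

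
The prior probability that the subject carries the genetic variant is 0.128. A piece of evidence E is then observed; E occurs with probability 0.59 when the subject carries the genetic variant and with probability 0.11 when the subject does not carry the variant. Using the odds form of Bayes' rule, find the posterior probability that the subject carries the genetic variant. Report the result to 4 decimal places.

Posterior probability ≈ 0.4405

Prior odds = 0.128/(1−0.128) = 0.14679.
Likelihood ratio for E = 0.59/0.11 = 5.3636.
Posterior odds = prior odds × LR = 0.78732.
Posterior probability = odds/(1+odds) = 0.78732/1.7873 = 0.4405.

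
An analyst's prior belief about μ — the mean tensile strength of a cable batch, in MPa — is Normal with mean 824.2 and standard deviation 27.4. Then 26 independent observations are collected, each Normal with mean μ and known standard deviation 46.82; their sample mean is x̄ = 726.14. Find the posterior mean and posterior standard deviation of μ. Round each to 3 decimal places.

Posterior mean ≈ 736.041; posterior SD ≈ 8.706

Prior precision 1/τ₀² = 1/27.4² = 0.00133198; data precision n/σ² = 26/46.82² = 0.0118607.
Posterior precision = 0.00133198 + 0.0118607 = 0.0131927, giving posterior SD = 1/√0.0131927 = 8.706.
Posterior mean = (0.00133198·824.2 + 0.0118607·726.14) / 0.0131927 = 736.041.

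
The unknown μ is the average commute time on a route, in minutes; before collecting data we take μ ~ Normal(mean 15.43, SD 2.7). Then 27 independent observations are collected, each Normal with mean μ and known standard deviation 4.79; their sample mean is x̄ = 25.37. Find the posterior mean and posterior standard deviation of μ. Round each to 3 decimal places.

Posterior mean ≈ 24.332; posterior SD ≈ 0.872

Prior precision 1/τ₀² = 1/2.7² = 0.137174; data precision n/σ² = 27/4.79² = 1.17677.
Posterior precision = 0.137174 + 1.17677 = 1.31395, giving posterior SD = 1/√1.31395 = 0.872.
Posterior mean = (0.137174·15.43 + 1.17677·25.37) / 1.31395 = 24.332.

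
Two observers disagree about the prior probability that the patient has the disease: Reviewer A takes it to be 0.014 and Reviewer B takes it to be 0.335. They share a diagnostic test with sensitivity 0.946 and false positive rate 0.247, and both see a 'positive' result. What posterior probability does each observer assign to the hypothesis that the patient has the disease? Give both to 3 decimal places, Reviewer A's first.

The likelihood ratio for a 'positive' result is 0.946/0.247 = 3.8300.
Reviewer A: prior odds 0.014/0.986 = 0.014199; posterior odds 0.054381; posterior probability 0.052.
Reviewer B: prior odds 0.335/0.665 = 0.50376; posterior odds 1.9294; posterior probability 0.659.

Reviewer A: 0.052; Reviewer B: 0.659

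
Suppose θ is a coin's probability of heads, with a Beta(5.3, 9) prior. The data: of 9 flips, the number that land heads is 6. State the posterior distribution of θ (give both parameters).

Posterior: Beta(11.3, 12)

Observing 6 successes and 3 failures updates Beta(5.3, 9) by adding the success and failure counts to the two shape parameters: α = 5.3+6 = 11.3, β = 9+3 = 12.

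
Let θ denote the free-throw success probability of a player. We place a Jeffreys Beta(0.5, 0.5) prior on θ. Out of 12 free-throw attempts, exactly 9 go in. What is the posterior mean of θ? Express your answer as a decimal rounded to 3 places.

The binomial likelihood is conjugate to the Beta prior: with 9 successes and 3 failures, the posterior is Beta(0.5+9, 0.5+3) = Beta(9.5, 3.5).
E[θ | data] = 9.5/(9.5+3.5) = 0.731.

Posterior mean ≈ 0.731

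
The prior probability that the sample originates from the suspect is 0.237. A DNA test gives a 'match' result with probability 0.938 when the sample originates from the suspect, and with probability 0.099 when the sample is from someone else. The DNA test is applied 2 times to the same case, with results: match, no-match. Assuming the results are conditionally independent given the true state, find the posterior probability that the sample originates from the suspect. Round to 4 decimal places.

Posterior P(H) ≈ 0.1684

With H the event that the sample originates from the suspect, the joint likelihood of the observed sequence is P(data|H) = 0.938·0.062 = 0.058156 and P(data|¬H) = 0.099·0.901 = 0.089199.
Bayes: P(H|data) = 0.237·0.058156 / (0.237·0.058156 + 0.763·0.089199) = 0.013783/0.081842 = 0.1684.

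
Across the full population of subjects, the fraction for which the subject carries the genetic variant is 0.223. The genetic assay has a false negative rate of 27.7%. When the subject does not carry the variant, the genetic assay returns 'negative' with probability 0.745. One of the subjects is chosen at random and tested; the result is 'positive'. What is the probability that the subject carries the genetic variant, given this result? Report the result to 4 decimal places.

P(H | E) ≈ 0.4487

Write H for 'the subject carries the genetic variant'. Prior odds H:¬H = 0.223/0.777 = 0.28700. For the 'positive' outcome, the likelihood ratio is 0.723/0.255 = 2.8353.
Posterior odds = 0.28700 × 2.8353 = 0.81373, so P(H|E) = 0.81373/(1+0.81373) = 0.4487.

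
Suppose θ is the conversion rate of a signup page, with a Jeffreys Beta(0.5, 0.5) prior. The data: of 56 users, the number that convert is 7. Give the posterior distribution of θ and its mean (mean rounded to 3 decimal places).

Posterior: Beta(7.5, 49.5); mean ≈ 0.132

Observing 7 successes and 49 failures updates Beta(0.5, 0.5) by adding the success and failure counts to the two shape parameters: α = 0.5+7 = 7.5, β = 0.5+49 = 49.5.
E[θ | data] = 7.5/(7.5+49.5) = 0.132.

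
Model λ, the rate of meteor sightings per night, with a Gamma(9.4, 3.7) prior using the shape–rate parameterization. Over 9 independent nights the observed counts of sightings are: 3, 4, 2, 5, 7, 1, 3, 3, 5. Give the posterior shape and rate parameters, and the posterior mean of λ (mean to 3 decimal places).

Posterior: Gamma(shape=42.4, rate=12.7); mean ≈ 3.339

The Poisson likelihood adds the total count to the shape and the number of exposure periods to the rate. Here ∑xᵢ = 33 and n = 9, so shape 9.4→42.4 and rate 3.7→12.7.
E[λ | data] = 42.4/12.7 = 3.339.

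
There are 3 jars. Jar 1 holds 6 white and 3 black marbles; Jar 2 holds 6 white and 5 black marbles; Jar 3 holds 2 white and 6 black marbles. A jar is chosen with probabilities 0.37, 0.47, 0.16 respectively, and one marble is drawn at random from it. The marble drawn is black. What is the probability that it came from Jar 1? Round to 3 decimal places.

P(black|Jar 1) = 0.3333; P(black|Jar 2) = 0.4545; P(black|Jar 3) = 0.75.
Prior × likelihood for each source: 0.37·0.3333=0.1233, 0.47·0.4545=0.2136, 0.16·0.75=0.1200. Summing gives P(black) = 0.45697.
P(Jar 1 | black) = 0.1233 / 0.45697 = 0.270.

Posterior probability ≈ 0.270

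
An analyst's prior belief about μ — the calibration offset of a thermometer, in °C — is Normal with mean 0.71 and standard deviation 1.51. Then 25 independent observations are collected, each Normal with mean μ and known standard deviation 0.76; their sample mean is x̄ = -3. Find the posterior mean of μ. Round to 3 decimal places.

With known σ, the Normal prior is conjugate. Weight on the data is w = (n/σ²)/(n/σ² + 1/τ₀²) = 43.2825/(43.2825+0.438577) = 0.98997.
Posterior mean = w·x̄ + (1−w)·μ₀ = 0.98997·-3 + 0.010031·0.71 = -2.963.

Posterior mean ≈ -2.963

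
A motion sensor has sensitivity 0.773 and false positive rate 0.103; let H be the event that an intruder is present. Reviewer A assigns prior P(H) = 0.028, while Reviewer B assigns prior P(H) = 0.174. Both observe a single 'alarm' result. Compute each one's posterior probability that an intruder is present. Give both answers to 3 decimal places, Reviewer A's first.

Reviewer A: 0.178; Reviewer B: 0.613

P('+'|H) = 0.773, P('+'|¬H) = 0.103.
Reviewer A: numerator 0.773·0.028 = 0.021644; evidence = 0.021644+0.103·0.972 = 0.12176; posterior = 0.178.
Reviewer B: numerator 0.773·0.174 = 0.13450; evidence = 0.13450+0.103·0.826 = 0.21958; posterior = 0.613.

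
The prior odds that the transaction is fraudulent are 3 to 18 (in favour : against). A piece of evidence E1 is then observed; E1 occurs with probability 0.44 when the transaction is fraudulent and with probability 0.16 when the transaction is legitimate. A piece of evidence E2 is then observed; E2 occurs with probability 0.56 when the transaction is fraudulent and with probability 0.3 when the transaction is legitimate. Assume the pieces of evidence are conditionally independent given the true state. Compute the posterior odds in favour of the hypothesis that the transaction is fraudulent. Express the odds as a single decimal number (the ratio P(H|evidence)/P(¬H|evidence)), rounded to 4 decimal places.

Prior odds = 3/18 = 0.16667. In log-odds, ln(0.16667) = -1.7918.
Add log likelihood ratios: ln(2.7500) + ln(1.8667) = 1.6358.
Posterior log-odds = -0.15600, so posterior odds = exp(-0.15600) = 0.85556.

Posterior odds ≈ 0.8556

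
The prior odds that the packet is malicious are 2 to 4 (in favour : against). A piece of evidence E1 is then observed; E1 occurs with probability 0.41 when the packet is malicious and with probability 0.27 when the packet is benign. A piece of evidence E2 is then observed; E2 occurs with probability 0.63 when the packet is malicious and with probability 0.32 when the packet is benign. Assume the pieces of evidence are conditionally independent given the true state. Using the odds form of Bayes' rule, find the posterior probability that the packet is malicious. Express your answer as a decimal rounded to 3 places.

Posterior probability ≈ 0.599

Prior odds = 2/4 = 0.50000.
Likelihood ratio for E1 = 0.41/0.27 = 1.5185.
Likelihood ratio for E2 = 0.63/0.32 = 1.9688.
Posterior odds = prior odds × LR₁ × LR₂ = 1.4948.
Posterior probability = odds/(1+odds) = 1.4948/2.4948 = 0.599.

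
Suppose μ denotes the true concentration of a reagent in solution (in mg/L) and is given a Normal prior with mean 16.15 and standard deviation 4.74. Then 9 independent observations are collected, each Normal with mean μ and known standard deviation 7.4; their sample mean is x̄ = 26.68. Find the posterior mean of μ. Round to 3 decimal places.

With known σ, the Normal prior is conjugate. Weight on the data is w = (n/σ²)/(n/σ² + 1/τ₀²) = 0.164354/(0.164354+0.0445085) = 0.78690.
Posterior mean = w·x̄ + (1−w)·μ₀ = 0.78690·26.68 + 0.21310·16.15 = 24.436.

Posterior mean ≈ 24.436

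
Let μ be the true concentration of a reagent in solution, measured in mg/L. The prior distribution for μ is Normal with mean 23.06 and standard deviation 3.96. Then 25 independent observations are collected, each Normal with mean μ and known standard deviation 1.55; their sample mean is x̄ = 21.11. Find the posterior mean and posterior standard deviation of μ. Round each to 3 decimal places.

Posterior mean ≈ 21.122; posterior SD ≈ 0.309

Prior precision 1/τ₀² = 1/3.96² = 0.0637690; data precision n/σ² = 25/1.55² = 10.4058.
Posterior precision = 0.0637690 + 10.4058 = 10.4696, giving posterior SD = 1/√10.4696 = 0.309.
Posterior mean = (0.0637690·23.06 + 10.4058·21.11) / 10.4696 = 21.122.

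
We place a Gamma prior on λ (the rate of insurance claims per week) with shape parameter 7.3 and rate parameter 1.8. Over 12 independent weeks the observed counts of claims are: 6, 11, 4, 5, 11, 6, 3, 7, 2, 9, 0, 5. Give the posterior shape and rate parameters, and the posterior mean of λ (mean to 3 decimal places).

Posterior: Gamma(shape=76.3, rate=13.8); mean ≈ 5.529

Total count ∑xᵢ = 69 over n = 12 weeks.
Gamma is conjugate to the Poisson likelihood: posterior is Gamma(shape = 7.3+69 = 76.3, rate = 1.8+12 = 13.8).
E[λ | data] = 76.3/13.8 = 5.529.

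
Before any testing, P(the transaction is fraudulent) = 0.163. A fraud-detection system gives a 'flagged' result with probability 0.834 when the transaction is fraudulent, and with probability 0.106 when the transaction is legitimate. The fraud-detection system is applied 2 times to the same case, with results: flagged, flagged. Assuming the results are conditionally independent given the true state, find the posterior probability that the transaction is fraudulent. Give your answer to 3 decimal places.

Posterior P(H) ≈ 0.923

Let H be the event that the transaction is fraudulent; start with P(H) = 0.163. P('flagged'|H) = 0.834, P('flagged'|¬H) = 0.106.
Update on result 1 ('flagged'): P(H) ← 0.834·0.1630 / (0.834·0.1630 + 0.106·0.8370) = 0.13594/0.22466 = 0.6051.
Update on result 2 ('flagged'): P(H) ← 0.834·0.6051 / (0.834·0.6051 + 0.106·0.3949) = 0.50465/0.54651 = 0.9234.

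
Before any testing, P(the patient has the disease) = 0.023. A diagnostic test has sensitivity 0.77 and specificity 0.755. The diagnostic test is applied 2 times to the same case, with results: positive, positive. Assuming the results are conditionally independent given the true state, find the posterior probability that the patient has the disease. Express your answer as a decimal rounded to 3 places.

Let H be the event that the patient has the disease; start with P(H) = 0.023. P('positive'|H) = 0.77, P('positive'|¬H) = 0.245.
Update on result 1 ('positive'): P(H) ← 0.77·0.0230 / (0.77·0.0230 + 0.245·0.9770) = 0.017710/0.25707 = 0.0689.
Update on result 2 ('positive'): P(H) ← 0.77·0.0689 / (0.77·0.0689 + 0.245·0.9311) = 0.053046/0.28117 = 0.1887.

Posterior P(H) ≈ 0.189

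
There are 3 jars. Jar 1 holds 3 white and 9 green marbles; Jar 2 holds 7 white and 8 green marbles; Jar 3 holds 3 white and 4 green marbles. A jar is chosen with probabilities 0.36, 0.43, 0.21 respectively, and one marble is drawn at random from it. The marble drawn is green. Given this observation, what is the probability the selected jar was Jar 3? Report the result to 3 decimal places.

Posterior probability ≈ 0.194

Tabulate prior·likelihood by source: [1] prior 0.36, lik 0.75, product 0.2700; [2] prior 0.43, lik 0.5333, product 0.2293; [3] prior 0.21, lik 0.5714, product 0.1200.
Normalizing constant = 0.61933; the posterior for Jar 3 is its product over the sum, 0.1200/0.61933 = 0.194.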